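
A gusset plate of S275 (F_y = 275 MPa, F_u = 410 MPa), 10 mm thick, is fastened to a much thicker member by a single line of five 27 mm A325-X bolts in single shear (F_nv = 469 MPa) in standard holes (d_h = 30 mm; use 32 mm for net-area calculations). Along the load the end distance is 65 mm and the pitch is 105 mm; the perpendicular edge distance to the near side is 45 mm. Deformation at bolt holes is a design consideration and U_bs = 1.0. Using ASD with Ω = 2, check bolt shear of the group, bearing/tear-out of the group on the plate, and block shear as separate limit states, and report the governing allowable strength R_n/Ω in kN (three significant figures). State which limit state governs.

Bolt shear: A_b = π·27²/4 = 572.6 mm²; R_n = 469 × 572.6 × 5 × 1 / 1000 = 1343 kN → 1343 / 2 = 671 kN.
Bearing: edge l_c = 50, r_n = 246 kN; interior l_c = 75, r_n = 265.7 kN; R_n = 246 + 4·265.7 = 1309 kN → 654 kN.
Block shear: A_gv = 4850, A_nv = 3410, A_nt = 290 mm²; R_n = min(0.6F_uA_nv, 0.6F_yA_gv) + U_bs·F_u·A_nt = 919.1 kN → 460 kN.
Block shear governs: 460 kN.

460 kN (block shear governs)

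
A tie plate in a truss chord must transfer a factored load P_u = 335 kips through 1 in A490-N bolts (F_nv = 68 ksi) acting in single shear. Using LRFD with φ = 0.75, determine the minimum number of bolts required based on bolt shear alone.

A_b = π·1²/4 = 0.7854 in².
Per-bolt design strength φR_n = 0.75 × 68 × 0.7854 × 1 = 40.06 kips.
n ≥ 335 / 40.06 = 8.363 → use 9 bolts.

9 bolts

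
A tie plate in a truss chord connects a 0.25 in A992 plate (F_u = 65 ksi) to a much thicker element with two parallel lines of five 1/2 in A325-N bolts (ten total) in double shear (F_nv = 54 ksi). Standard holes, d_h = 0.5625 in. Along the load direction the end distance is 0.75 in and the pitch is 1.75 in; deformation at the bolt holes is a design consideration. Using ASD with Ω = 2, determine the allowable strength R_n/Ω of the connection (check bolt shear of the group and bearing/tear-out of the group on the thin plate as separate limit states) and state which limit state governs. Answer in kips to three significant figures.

Bolt shear: A_b = π·0.5²/4 = 0.1963 in²; R_n = 54 × 0.1963 × 10 × 2 = 212.1 kips → 212.1 / 2 = 106 kips.
Bearing (1.2 l_c t F_u ≤ 2.4 d t F_u): upper limit = 2.4·0.5·0.25·65 = 19.5 kips.
  Edge l_c = 0.75 − 0.5625/2 = 0.4688 → r_n = 9.141 kips; interior l_c = 1.75 − 0.5625 = 1.188 → r_n = 19.5 kips.
  R_n,bearing = 2·9.141 + 8·19.5 = 174.3 kips → 174.3 / 2 = 87.1 kips.
Bearing governs: 87.1 kips.

87.1 kips (bearing governs)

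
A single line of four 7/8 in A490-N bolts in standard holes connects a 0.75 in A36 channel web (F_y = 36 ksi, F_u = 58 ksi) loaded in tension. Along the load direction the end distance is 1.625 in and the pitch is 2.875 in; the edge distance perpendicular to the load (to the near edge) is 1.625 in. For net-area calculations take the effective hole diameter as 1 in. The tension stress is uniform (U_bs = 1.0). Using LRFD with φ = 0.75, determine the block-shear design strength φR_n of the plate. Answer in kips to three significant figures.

Shear plane L_v = 1.625 + 3·2.875 = 10.25 in; A_gv = 10.25 × 0.75 = 7.688 in².
A_nv = (10.25 − 3.5·1) × 0.75 = 5.062 in².
A_nt = (1.625 − 0.5·1) × 0.75 = 0.8438 in².
0.6 F_u A_nv = 176.2 kips; 0.6 F_y A_gv = 166 kips → shear yielding governs the shear term.
R_n = 166 + 1.0 × 58 × 0.8438 = 215 kips.
Design strength φR_n = 0.75 × 215 = 161 kips.

161 kips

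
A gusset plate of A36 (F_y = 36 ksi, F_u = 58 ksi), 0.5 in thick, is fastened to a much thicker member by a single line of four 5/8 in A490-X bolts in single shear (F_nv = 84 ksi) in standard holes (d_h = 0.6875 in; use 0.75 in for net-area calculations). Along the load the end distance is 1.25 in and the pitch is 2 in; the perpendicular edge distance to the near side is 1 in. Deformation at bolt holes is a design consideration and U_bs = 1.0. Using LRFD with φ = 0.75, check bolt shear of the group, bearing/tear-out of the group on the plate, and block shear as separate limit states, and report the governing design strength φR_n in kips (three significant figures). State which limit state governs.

Bolt shear: A_b = π·0.625²/4 = 0.3068 in²; R_n = 84 × 0.3068 × 4 × 1 = 103.1 kips → 0.75 × 103.1 = 77.3 kips.
Bearing: edge l_c = 0.9062, r_n = 31.54 kips; interior l_c = 1.312, r_n = 43.5 kips; R_n = 31.54 + 3·43.5 = 162 kips → 122 kips.
Block shear: A_gv = 3.625, A_nv = 2.312, A_nt = 0.3125 in²; R_n = min(0.6F_uA_nv, 0.6F_yA_gv) + U_bs·F_u·A_nt = 96.42 kips → 72.3 kips.
Block shear governs: 72.3 kips.

72.3 kips (block shear governs)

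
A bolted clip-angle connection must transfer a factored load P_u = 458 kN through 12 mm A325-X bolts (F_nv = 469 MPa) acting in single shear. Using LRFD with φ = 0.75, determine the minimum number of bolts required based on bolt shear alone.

12 bolts

A_b = π·12²/4 = 113.1 mm².
Per-bolt design strength φR_n = 0.75 × 469 × 113.1 × 1 / 1000 = 39.78 kN.
n ≥ 458 / 39.78 = 11.51 → use 12 bolts.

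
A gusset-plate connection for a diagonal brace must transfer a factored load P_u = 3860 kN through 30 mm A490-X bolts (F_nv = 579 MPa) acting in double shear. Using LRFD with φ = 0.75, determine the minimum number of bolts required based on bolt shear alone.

7 bolts

A_b = π·30²/4 = 706.9 mm².
Per-bolt design strength φR_n = 0.75 × 579 × 706.9 × 2 / 1000 = 613.9 kN.
n ≥ 3860 / 613.9 = 6.288 → use 7 bolts.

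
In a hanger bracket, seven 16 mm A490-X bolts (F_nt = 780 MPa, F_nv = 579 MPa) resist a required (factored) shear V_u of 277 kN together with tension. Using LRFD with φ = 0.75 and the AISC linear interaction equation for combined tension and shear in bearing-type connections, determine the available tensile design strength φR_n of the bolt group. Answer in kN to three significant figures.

697 kN

A_b = π·16²/4 = 201.1 mm²; f_rv = 277 × 1000 / (7 × 201.1) = 196.8 MPa.
F'_nt = 1.3 F_nt − (F_nt / φF_nv) f_rv = 1.3·780 − (780/(0.75·579))·196.8 = 660.5 MPa, capped at F_nt → F'_nt = 660.5 MPa.
R_n = F'_nt · A_b · n = 660.5 × 201.1 × 7 / 1000 = 929.6 kN.
Design strength φR_n = 0.75 × 929.6 = 697 kN.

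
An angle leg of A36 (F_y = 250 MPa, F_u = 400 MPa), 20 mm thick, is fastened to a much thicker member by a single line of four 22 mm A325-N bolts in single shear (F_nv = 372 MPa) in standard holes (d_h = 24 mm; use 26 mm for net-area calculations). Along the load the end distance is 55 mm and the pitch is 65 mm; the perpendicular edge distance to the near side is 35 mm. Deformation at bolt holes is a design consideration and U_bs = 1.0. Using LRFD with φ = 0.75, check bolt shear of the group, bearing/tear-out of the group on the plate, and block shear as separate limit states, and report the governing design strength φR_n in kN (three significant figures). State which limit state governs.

Bolt shear: A_b = π·22²/4 = 380.1 mm²; R_n = 372 × 380.1 × 4 × 1 / 1000 = 565.6 kN → 0.75 × 565.6 = 424 kN.
Bearing: edge l_c = 43, r_n = 412.8 kN; interior l_c = 41, r_n = 393.6 kN; R_n = 412.8 + 3·393.6 = 1594 kN → 1200 kN.
Block shear: A_gv = 5000, A_nv = 3180, A_nt = 440 mm²; R_n = min(0.6F_uA_nv, 0.6F_yA_gv) + U_bs·F_u·A_nt = 926 kN → 694 kN.
Bolt shear governs: 424 kN.

424 kN (bolt shear governs)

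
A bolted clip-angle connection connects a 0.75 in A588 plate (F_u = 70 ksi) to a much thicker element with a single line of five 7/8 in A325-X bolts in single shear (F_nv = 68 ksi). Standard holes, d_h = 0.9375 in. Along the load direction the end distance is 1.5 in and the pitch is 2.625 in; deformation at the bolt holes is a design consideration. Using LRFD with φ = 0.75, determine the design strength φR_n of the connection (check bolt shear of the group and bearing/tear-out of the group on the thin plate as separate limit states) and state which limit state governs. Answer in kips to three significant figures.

Bolt shear: A_b = π·0.875²/4 = 0.6013 in²; R_n = 68 × 0.6013 × 5 × 1 = 204.4 kips → 0.75 × 204.4 = 153 kips.
Bearing (1.2 l_c t F_u ≤ 2.4 d t F_u): upper limit = 2.4·0.875·0.75·70 = 110.3 kips.
  Edge l_c = 1.5 − 0.9375/2 = 1.031 → r_n = 64.97 kips; interior l_c = 2.625 − 0.9375 = 1.688 → r_n = 106.3 kips.
  R_n,bearing = 1·64.97 + 4·106.3 = 490.2 kips → 0.75 × 490.2 = 368 kips.
Bolt shear governs: 153 kips.

153 kips (bolt shear governs)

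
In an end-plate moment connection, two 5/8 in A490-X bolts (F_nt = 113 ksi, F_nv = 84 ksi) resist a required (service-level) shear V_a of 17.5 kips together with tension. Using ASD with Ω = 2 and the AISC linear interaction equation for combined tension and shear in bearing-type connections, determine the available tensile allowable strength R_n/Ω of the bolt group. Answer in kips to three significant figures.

21.5 kips

A_b = π·0.625²/4 = 0.3068 in²; f_rv = 17.5 / (2 × 0.3068) = 28.52 ksi.
F'_nt = 1.3 F_nt − (Ω F_nt / F_nv) f_rv = 1.3·113 − (2·113/84)·28.52 = 70.17 ksi, capped at F_nt → F'_nt = 70.17 ksi.
R_n = F'_nt · A_b · n = 70.17 × 0.3068 × 2 = 43.05 kips.
Allowable strength R_n/Ω = 43.05 / 2 = 21.5 kips.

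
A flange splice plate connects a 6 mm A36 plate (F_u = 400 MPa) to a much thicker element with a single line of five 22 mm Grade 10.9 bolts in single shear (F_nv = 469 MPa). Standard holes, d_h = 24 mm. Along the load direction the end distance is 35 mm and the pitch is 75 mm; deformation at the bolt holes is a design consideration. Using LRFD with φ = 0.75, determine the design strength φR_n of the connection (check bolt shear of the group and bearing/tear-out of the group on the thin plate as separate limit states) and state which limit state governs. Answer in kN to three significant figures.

430 kN (bearing governs)

Bolt shear: A_b = π·22²/4 = 380.1 mm²; R_n = 469 × 380.1 × 5 × 1 / 1000 = 891.4 kN → 0.75 × 891.4 = 669 kN.
Bearing (1.2 l_c t F_u ≤ 2.4 d t F_u): upper limit = 2.4·22·6·400 / 1000 = 126.7 kN.
  Edge l_c = 35 − 24/2 = 23 → r_n = 66.24 kN; interior l_c = 75 − 24 = 51 → r_n = 126.7 kN.
  R_n,bearing = 1·66.24 + 4·126.7 = 573.1 kN → 0.75 × 573.1 = 430 kN.
Bearing governs: 430 kN.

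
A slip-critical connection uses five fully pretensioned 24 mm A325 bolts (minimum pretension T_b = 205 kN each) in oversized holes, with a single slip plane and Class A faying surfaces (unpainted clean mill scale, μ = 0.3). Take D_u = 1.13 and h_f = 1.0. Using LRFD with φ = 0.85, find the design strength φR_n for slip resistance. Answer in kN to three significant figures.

R_n = μ · D_u · h_f · T_b · n_s · n_b = 0.3 × 1.13 × 1.0 × 205 × 1 × 5 = 347.5 kN.
Design strength φR_n = 0.85 × 347.5 = 295 kN.

295 kN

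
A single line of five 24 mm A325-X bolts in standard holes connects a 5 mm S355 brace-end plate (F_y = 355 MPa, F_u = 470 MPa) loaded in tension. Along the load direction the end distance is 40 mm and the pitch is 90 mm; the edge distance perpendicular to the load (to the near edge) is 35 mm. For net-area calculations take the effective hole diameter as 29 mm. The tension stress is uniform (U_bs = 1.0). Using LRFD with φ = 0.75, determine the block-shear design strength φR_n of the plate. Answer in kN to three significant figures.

Shear plane L_v = 40 + 4·90 = 400 mm; A_gv = 400 × 5 = 2000 mm².
A_nv = (400 − 4.5·29) × 5 = 1348 mm².
A_nt = (35 − 0.5·29) × 5 = 102.5 mm².
0.6 F_u A_nv = 380 kN; 0.6 F_y A_gv = 426 kN → shear rupture governs the shear term.
R_n = 380 + 1.0 × 470 × 102.5 / 1000 = 428.2 kN.
Design strength φR_n = 0.75 × 428.2 = 321 kN.

321 kN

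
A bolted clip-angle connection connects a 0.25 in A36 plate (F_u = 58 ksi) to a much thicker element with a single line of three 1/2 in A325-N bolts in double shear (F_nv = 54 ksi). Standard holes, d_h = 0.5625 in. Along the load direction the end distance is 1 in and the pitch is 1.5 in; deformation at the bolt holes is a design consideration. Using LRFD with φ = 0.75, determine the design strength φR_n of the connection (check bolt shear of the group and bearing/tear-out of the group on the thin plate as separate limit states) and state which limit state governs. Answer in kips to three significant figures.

33.8 kips (bearing governs)

Bolt shear: A_b = π·0.5²/4 = 0.1963 in²; R_n = 54 × 0.1963 × 3 × 2 = 63.62 kips → 0.75 × 63.62 = 47.7 kips.
Bearing (1.2 l_c t F_u ≤ 2.4 d t F_u): upper limit = 2.4·0.5·0.25·58 = 17.4 kips.
  Edge l_c = 1 − 0.5625/2 = 0.7188 → r_n = 12.51 kips; interior l_c = 1.5 − 0.5625 = 0.9375 → r_n = 16.31 kips.
  R_n,bearing = 1·12.51 + 2·16.31 = 45.13 kips → 0.75 × 45.13 = 33.8 kips.
Bearing governs: 33.8 kips.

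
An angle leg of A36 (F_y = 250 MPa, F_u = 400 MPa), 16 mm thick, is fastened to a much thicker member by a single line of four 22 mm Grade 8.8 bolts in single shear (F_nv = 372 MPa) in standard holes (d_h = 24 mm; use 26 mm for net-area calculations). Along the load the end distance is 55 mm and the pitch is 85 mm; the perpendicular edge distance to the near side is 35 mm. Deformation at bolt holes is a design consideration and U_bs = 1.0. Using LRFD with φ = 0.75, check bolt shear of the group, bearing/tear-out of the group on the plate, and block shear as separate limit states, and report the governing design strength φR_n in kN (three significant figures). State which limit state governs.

424 kN (bolt shear governs)

Bolt shear: A_b = π·22²/4 = 380.1 mm²; R_n = 372 × 380.1 × 4 × 1 / 1000 = 565.6 kN → 0.75 × 565.6 = 424 kN.
Bearing: edge l_c = 43, r_n = 330.2 kN; interior l_c = 61, r_n = 337.9 kN; R_n = 330.2 + 3·337.9 = 1344 kN → 1010 kN.
Block shear: A_gv = 4960, A_nv = 3504, A_nt = 352 mm²; R_n = min(0.6F_uA_nv, 0.6F_yA_gv) + U_bs·F_u·A_nt = 884.8 kN → 664 kN.
Bolt shear governs: 424 kN.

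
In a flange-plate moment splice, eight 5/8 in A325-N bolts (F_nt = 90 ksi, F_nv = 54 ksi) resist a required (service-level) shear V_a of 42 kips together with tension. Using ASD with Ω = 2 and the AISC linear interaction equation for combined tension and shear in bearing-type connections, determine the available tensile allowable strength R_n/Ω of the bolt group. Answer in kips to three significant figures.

73.6 kips

A_b = π·0.625²/4 = 0.3068 in²; f_rv = 42 / (8 × 0.3068) = 17.11 ksi.
F'_nt = 1.3 F_nt − (Ω F_nt / F_nv) f_rv = 1.3·90 − (2·90/54)·17.11 = 59.96 ksi, capped at F_nt → F'_nt = 59.96 ksi.
R_n = F'_nt · A_b · n = 59.96 × 0.3068 × 8 = 147.2 kips.
Allowable strength R_n/Ω = 147.2 / 2 = 73.6 kips.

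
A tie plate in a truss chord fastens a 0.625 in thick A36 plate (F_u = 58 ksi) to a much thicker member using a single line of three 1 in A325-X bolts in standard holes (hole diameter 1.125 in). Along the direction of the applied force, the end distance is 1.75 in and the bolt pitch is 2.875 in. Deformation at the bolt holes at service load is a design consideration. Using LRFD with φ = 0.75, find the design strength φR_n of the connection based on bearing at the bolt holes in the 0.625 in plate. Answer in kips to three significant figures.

Per bolt r_n = 1.2 l_c t F_u ≤ 2.4 d t F_u; upper limit = 2.4 × 1 × 0.625 × 58 = 87 kips.
Edge bolt: l_c = 1.75 − 1.125/2 = 1.188 in → 1.2 × 1.188 × 0.625 × 58 = 51.66 → r_n = 51.66 kips.
Interior bolts: l_c = 2.875 − 1.125 = 1.75 in → 1.2 × 1.75 × 0.625 × 58 = 76.12 → r_n = 76.12 kips.
R_n = 1 × 51.66 + 2 × 76.12 = 203.9 kips.
Design strength φR_n = 0.75 × 203.9 = 153 kips.

153 kips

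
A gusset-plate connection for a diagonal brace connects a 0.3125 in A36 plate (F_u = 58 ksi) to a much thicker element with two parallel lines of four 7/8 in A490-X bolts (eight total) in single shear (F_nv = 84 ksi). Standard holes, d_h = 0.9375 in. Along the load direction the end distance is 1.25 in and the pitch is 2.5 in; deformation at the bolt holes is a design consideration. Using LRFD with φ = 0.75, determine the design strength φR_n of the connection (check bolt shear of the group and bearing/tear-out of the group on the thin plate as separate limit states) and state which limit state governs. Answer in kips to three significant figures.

Bolt shear: A_b = π·0.875²/4 = 0.6013 in²; R_n = 84 × 0.6013 × 8 × 1 = 404.1 kips → 0.75 × 404.1 = 303 kips.
Bearing (1.2 l_c t F_u ≤ 2.4 d t F_u): upper limit = 2.4·0.875·0.3125·58 = 38.06 kips.
  Edge l_c = 1.25 − 0.9375/2 = 0.7812 → r_n = 16.99 kips; interior l_c = 2.5 − 0.9375 = 1.562 → r_n = 33.98 kips.
  R_n,bearing = 2·16.99 + 6·33.98 = 237.9 kips → 0.75 × 237.9 = 178 kips.
Bearing governs: 178 kips.

178 kips (bearing governs)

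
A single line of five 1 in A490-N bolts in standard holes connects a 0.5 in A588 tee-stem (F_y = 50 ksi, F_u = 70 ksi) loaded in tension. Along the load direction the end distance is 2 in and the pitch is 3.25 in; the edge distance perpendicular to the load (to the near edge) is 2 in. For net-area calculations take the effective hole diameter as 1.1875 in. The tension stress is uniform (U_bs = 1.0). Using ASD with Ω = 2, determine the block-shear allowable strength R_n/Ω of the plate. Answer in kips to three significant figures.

126 kips

Shear plane L_v = 2 + 4·3.25 = 15 in; A_gv = 15 × 0.5 = 7.5 in².
A_nv = (15 − 4.5·1.1875) × 0.5 = 4.828 in².
A_nt = (2 − 0.5·1.1875) × 0.5 = 0.7031 in².
0.6 F_u A_nv = 202.8 kips; 0.6 F_y A_gv = 225 kips → shear rupture governs the shear term.
R_n = 202.8 + 1.0 × 70 × 0.7031 = 252 kips.
Allowable strength R_n/Ω = 252 / 2 = 126 kips.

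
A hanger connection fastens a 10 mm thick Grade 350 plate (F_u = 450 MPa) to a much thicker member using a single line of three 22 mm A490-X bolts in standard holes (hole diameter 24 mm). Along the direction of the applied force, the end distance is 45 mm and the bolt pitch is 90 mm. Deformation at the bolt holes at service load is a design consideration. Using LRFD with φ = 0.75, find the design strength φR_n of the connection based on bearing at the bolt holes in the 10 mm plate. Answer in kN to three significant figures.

Per bolt r_n = 1.2 l_c t F_u ≤ 2.4 d t F_u; upper limit = 2.4 × 22 × 10 × 450 / 1000 = 237.6 kN.
Edge bolt: l_c = 45 − 24/2 = 33 mm → 1.2 × 33 × 10 × 450 / 1000 = 178.2 → r_n = 178.2 kN.
Interior bolts: l_c = 90 − 24 = 66 mm → 1.2 × 66 × 10 × 450 / 1000 = 356.4 → r_n = 237.6 kN.
R_n = 1 × 178.2 + 2 × 237.6 = 653.4 kN.
Design strength φR_n = 0.75 × 653.4 = 490 kN.

490 kN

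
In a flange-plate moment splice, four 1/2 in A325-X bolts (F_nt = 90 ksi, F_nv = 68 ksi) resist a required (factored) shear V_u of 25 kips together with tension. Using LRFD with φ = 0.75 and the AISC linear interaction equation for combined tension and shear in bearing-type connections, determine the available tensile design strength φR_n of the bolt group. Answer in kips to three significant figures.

35.8 kips

A_b = π·0.5²/4 = 0.1963 in²; f_rv = 25 / (4 × 0.1963) = 31.83 ksi.
F'_nt = 1.3 F_nt − (F_nt / φF_nv) f_rv = 1.3·90 − (90/(0.75·68))·31.83 = 60.83 ksi, capped at F_nt → F'_nt = 60.83 ksi.
R_n = F'_nt · A_b · n = 60.83 × 0.1963 × 4 = 47.77 kips.
Design strength φR_n = 0.75 × 47.77 = 35.8 kips.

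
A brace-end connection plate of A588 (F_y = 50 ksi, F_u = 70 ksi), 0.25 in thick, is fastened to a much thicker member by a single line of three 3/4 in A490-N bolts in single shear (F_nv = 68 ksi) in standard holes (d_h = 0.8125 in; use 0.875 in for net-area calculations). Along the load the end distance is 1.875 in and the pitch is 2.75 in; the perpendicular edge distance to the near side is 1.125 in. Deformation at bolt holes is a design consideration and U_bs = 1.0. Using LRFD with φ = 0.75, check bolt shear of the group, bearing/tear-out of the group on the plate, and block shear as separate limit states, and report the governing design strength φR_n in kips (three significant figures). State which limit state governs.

Bolt shear: A_b = π·0.75²/4 = 0.4418 in²; R_n = 68 × 0.4418 × 3 × 1 = 90.12 kips → 0.75 × 90.12 = 67.6 kips.
Bearing: edge l_c = 1.469, r_n = 30.84 kips; interior l_c = 1.938, r_n = 31.5 kips; R_n = 30.84 + 2·31.5 = 93.84 kips → 70.4 kips.
Block shear: A_gv = 1.844, A_nv = 1.297, A_nt = 0.1719 in²; R_n = min(0.6F_uA_nv, 0.6F_yA_gv) + U_bs·F_u·A_nt = 66.5 kips → 49.9 kips.
Block shear governs: 49.9 kips.

49.9 kips (block shear governs)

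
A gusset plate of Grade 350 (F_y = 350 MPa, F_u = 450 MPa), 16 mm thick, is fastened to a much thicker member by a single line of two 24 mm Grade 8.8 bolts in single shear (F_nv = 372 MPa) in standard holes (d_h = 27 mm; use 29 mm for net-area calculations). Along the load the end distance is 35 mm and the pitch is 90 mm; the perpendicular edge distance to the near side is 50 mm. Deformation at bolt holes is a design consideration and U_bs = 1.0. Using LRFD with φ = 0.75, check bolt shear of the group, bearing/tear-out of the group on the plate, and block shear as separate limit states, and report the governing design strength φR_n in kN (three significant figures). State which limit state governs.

Bolt shear: A_b = π·24²/4 = 452.4 mm²; R_n = 372 × 452.4 × 2 × 1 / 1000 = 336.6 kN → 0.75 × 336.6 = 252 kN.
Bearing: edge l_c = 21.5, r_n = 185.8 kN; interior l_c = 63, r_n = 414.7 kN; R_n = 185.8 + 1·414.7 = 600.5 kN → 450 kN.
Block shear: A_gv = 2000, A_nv = 1304, A_nt = 568 mm²; R_n = min(0.6F_uA_nv, 0.6F_yA_gv) + U_bs·F_u·A_nt = 607.7 kN → 456 kN.
Bolt shear governs: 252 kN.

252 kN (bolt shear governs)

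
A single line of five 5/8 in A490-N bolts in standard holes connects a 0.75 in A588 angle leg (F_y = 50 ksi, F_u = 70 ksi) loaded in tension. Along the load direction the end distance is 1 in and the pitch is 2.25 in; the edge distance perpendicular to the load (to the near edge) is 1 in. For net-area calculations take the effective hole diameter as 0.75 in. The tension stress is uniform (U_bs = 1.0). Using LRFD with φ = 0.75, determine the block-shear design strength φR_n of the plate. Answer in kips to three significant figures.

181 kips

Shear plane L_v = 1 + 4·2.25 = 10 in; A_gv = 10 × 0.75 = 7.5 in².
A_nv = (10 − 4.5·0.75) × 0.75 = 4.969 in².
A_nt = (1 − 0.5·0.75) × 0.75 = 0.4688 in².
0.6 F_u A_nv = 208.7 kips; 0.6 F_y A_gv = 225 kips → shear rupture governs the shear term.
R_n = 208.7 + 1.0 × 70 × 0.4688 = 241.5 kips.
Design strength φR_n = 0.75 × 241.5 = 181 kips.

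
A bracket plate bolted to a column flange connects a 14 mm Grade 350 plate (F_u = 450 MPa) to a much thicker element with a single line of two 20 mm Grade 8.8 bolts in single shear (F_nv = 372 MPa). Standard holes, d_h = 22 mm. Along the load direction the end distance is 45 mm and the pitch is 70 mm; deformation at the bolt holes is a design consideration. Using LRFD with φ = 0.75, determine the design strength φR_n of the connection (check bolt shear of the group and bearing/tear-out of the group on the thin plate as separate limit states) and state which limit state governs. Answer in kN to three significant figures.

Bolt shear: A_b = π·20²/4 = 314.2 mm²; R_n = 372 × 314.2 × 2 × 1 / 1000 = 233.7 kN → 0.75 × 233.7 = 175 kN.
Bearing (1.2 l_c t F_u ≤ 2.4 d t F_u): upper limit = 2.4·20·14·450 / 1000 = 302.4 kN.
  Edge l_c = 45 − 22/2 = 34 → r_n = 257 kN; interior l_c = 70 − 22 = 48 → r_n = 302.4 kN.
  R_n,bearing = 1·257 + 1·302.4 = 559.4 kN → 0.75 × 559.4 = 420 kN.
Bolt shear governs: 175 kN.

175 kN (bolt shear governs)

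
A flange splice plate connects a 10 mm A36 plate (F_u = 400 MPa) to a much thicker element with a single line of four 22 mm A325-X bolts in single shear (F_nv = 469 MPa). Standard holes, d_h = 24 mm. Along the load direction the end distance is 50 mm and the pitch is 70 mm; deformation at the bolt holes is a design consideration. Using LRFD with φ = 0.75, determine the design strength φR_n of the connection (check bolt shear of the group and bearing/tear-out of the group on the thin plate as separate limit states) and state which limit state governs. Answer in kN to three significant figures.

Bolt shear: A_b = π·22²/4 = 380.1 mm²; R_n = 469 × 380.1 × 4 × 1 / 1000 = 713.1 kN → 0.75 × 713.1 = 535 kN.
Bearing (1.2 l_c t F_u ≤ 2.4 d t F_u): upper limit = 2.4·22·10·400 / 1000 = 211.2 kN.
  Edge l_c = 50 − 24/2 = 38 → r_n = 182.4 kN; interior l_c = 70 − 24 = 46 → r_n = 211.2 kN.
  R_n,bearing = 1·182.4 + 3·211.2 = 816 kN → 0.75 × 816 = 612 kN.
Bolt shear governs: 535 kN.

535 kN (bolt shear governs)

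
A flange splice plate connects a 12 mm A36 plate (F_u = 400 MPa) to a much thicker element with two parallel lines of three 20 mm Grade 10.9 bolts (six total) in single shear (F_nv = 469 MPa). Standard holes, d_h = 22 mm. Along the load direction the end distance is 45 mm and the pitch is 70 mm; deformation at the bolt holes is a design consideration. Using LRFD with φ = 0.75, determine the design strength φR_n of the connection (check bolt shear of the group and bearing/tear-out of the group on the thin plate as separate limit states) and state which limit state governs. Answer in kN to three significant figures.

663 kN (bolt shear governs)

Bolt shear: A_b = π·20²/4 = 314.2 mm²; R_n = 469 × 314.2 × 6 × 1 / 1000 = 884 kN → 0.75 × 884 = 663 kN.
Bearing (1.2 l_c t F_u ≤ 2.4 d t F_u): upper limit = 2.4·20·12·400 / 1000 = 230.4 kN.
  Edge l_c = 45 − 22/2 = 34 → r_n = 195.8 kN; interior l_c = 70 − 22 = 48 → r_n = 230.4 kN.
  R_n,bearing = 2·195.8 + 4·230.4 = 1313 kN → 0.75 × 1313 = 985 kN.
Bolt shear governs: 663 kN.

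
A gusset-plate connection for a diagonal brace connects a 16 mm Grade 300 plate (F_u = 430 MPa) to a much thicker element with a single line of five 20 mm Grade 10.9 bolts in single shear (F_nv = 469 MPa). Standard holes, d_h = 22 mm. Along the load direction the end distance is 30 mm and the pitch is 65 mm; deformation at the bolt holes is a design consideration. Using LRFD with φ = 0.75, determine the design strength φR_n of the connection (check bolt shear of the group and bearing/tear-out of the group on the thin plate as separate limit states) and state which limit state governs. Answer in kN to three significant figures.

Bolt shear: A_b = π·20²/4 = 314.2 mm²; R_n = 469 × 314.2 × 5 × 1 / 1000 = 736.7 kN → 0.75 × 736.7 = 553 kN.
Bearing (1.2 l_c t F_u ≤ 2.4 d t F_u): upper limit = 2.4·20·16·430 / 1000 = 330.2 kN.
  Edge l_c = 30 − 22/2 = 19 → r_n = 156.9 kN; interior l_c = 65 − 22 = 43 → r_n = 330.2 kN.
  R_n,bearing = 1·156.9 + 4·330.2 = 1478 kN → 0.75 × 1478 = 1110 kN.
Bolt shear governs: 553 kN.

553 kN (bolt shear governs)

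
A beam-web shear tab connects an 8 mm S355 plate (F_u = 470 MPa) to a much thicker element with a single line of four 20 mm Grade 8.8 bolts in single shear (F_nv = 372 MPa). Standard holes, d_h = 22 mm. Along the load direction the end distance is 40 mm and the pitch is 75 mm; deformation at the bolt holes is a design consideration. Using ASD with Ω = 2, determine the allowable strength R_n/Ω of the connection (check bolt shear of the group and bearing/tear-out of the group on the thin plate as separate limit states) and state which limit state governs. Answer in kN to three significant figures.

234 kN (bolt shear governs)

Bolt shear: A_b = π·20²/4 = 314.2 mm²; R_n = 372 × 314.2 × 4 × 1 / 1000 = 467.5 kN → 467.5 / 2 = 234 kN.
Bearing (1.2 l_c t F_u ≤ 2.4 d t F_u): upper limit = 2.4·20·8·470 / 1000 = 180.5 kN.
  Edge l_c = 40 − 22/2 = 29 → r_n = 130.8 kN; interior l_c = 75 − 22 = 53 → r_n = 180.5 kN.
  R_n,bearing = 1·130.8 + 3·180.5 = 672.3 kN → 672.3 / 2 = 336 kN.
Bolt shear governs: 234 kN.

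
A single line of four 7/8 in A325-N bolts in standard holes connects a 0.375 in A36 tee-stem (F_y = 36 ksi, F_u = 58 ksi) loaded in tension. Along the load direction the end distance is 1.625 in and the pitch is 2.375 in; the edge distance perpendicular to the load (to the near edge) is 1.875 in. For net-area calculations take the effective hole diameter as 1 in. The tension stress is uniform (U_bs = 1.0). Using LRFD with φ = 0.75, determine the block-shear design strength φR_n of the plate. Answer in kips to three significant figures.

73.8 kips

Shear plane L_v = 1.625 + 3·2.375 = 8.75 in; A_gv = 8.75 × 0.375 = 3.281 in².
A_nv = (8.75 − 3.5·1) × 0.375 = 1.969 in².
A_nt = (1.875 − 0.5·1) × 0.375 = 0.5156 in².
0.6 F_u A_nv = 68.51 kips; 0.6 F_y A_gv = 70.88 kips → shear rupture governs the shear term.
R_n = 68.51 + 1.0 × 58 × 0.5156 = 98.42 kips.
Design strength φR_n = 0.75 × 98.42 = 73.8 kips.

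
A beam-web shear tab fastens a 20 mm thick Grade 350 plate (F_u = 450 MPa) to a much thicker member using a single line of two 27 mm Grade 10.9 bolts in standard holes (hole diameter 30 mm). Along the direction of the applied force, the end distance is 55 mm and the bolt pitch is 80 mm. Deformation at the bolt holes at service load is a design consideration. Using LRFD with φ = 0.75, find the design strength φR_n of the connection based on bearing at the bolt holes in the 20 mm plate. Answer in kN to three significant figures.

Per bolt r_n = 1.2 l_c t F_u ≤ 2.4 d t F_u; upper limit = 2.4 × 27 × 20 × 450 / 1000 = 583.2 kN.
Edge bolt: l_c = 55 − 30/2 = 40 mm → 1.2 × 40 × 20 × 450 / 1000 = 432 → r_n = 432 kN.
Interior bolts: l_c = 80 − 30 = 50 mm → 1.2 × 50 × 20 × 450 / 1000 = 540 → r_n = 540 kN.
R_n = 1 × 432 + 1 × 540 = 972 kN.
Design strength φR_n = 0.75 × 972 = 729 kN.

729 kN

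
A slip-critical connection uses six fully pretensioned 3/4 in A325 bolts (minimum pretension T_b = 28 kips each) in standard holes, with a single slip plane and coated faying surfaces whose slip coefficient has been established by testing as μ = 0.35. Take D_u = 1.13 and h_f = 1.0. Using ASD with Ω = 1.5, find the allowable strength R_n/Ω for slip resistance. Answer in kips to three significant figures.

R_n = μ · D_u · h_f · T_b · n_s · n_b = 0.35 × 1.13 × 1.0 × 28 × 1 × 6 = 66.44 kips.
Allowable strength R_n/Ω = 66.44 / 1.5 = 44.3 kips.

44.3 kips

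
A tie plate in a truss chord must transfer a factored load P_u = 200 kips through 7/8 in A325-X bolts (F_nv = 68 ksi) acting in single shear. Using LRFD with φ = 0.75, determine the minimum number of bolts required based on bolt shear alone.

7 bolts

A_b = π·0.875²/4 = 0.6013 in².
Per-bolt design strength φR_n = 0.75 × 68 × 0.6013 × 1 = 30.67 kips.
n ≥ 200 / 30.67 = 6.522 → use 7 bolts.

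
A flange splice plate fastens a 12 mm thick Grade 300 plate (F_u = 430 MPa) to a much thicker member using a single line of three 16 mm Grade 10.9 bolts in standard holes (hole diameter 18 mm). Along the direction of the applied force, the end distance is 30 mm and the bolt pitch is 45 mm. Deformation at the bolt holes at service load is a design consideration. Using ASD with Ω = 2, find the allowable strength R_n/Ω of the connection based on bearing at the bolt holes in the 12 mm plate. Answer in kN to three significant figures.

232 kN

Per bolt r_n = 1.2 l_c t F_u ≤ 2.4 d t F_u; upper limit = 2.4 × 16 × 12 × 430 / 1000 = 198.1 kN.
Edge bolt: l_c = 30 − 18/2 = 21 mm → 1.2 × 21 × 12 × 430 / 1000 = 130 → r_n = 130 kN.
Interior bolts: l_c = 45 − 18 = 27 mm → 1.2 × 27 × 12 × 430 / 1000 = 167.2 → r_n = 167.2 kN.
R_n = 1 × 130 + 2 × 167.2 = 464.4 kN.
Allowable strength R_n/Ω = 464.4 / 2 = 232 kN.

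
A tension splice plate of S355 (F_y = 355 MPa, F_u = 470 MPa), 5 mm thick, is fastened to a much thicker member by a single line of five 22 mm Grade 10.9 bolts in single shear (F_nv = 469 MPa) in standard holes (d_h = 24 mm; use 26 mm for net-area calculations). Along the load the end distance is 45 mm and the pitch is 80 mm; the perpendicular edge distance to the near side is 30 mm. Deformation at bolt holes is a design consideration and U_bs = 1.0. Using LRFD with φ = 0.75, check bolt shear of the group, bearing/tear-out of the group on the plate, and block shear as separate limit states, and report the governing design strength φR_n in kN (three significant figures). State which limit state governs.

292 kN (block shear governs)

Bolt shear: A_b = π·22²/4 = 380.1 mm²; R_n = 469 × 380.1 × 5 × 1 / 1000 = 891.4 kN → 0.75 × 891.4 = 669 kN.
Bearing: edge l_c = 33, r_n = 93.06 kN; interior l_c = 56, r_n = 124.1 kN; R_n = 93.06 + 4·124.1 = 589.4 kN → 442 kN.
Block shear: A_gv = 1825, A_nv = 1240, A_nt = 85 mm²; R_n = min(0.6F_uA_nv, 0.6F_yA_gv) + U_bs·F_u·A_nt = 389.6 kN → 292 kN.
Block shear governs: 292 kN.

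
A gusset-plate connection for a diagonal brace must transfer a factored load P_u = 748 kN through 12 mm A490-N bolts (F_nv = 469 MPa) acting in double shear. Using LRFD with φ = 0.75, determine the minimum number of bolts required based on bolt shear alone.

10 bolts

A_b = π·12²/4 = 113.1 mm².
Per-bolt design strength φR_n = 0.75 × 469 × 113.1 × 2 / 1000 = 79.56 kN.
n ≥ 748 / 79.56 = 9.401 → use 10 bolts.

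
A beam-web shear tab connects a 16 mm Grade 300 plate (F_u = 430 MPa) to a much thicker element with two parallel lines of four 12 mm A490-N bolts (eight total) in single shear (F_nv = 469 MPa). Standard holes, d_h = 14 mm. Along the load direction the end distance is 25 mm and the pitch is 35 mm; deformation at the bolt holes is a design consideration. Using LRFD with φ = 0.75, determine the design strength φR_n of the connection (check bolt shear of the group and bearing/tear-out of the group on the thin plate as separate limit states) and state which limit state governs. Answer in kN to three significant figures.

Bolt shear: A_b = π·12²/4 = 113.1 mm²; R_n = 469 × 113.1 × 8 × 1 / 1000 = 424.3 kN → 0.75 × 424.3 = 318 kN.
Bearing (1.2 l_c t F_u ≤ 2.4 d t F_u): upper limit = 2.4·12·16·430 / 1000 = 198.1 kN.
  Edge l_c = 25 − 14/2 = 18 → r_n = 148.6 kN; interior l_c = 35 − 14 = 21 → r_n = 173.4 kN.
  R_n,bearing = 2·148.6 + 6·173.4 = 1337 kN → 0.75 × 1337 = 1000 kN.
Bolt shear governs: 318 kN.

318 kN (bolt shear governs)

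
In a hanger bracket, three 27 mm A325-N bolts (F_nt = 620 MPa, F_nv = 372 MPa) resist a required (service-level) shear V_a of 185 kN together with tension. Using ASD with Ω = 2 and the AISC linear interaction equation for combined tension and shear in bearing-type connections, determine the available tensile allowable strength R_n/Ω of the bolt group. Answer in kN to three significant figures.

384 kN

A_b = π·27²/4 = 572.6 mm²; f_rv = 185 × 1000 / (3 × 572.6) = 107.7 MPa.
F'_nt = 1.3 F_nt − (Ω F_nt / F_nv) f_rv = 1.3·620 − (2·620/372)·107.7 = 447 MPa, capped at F_nt → F'_nt = 447 MPa.
R_n = F'_nt · A_b · n = 447 × 572.6 × 3 / 1000 = 767.8 kN.
Allowable strength R_n/Ω = 767.8 / 2 = 384 kN.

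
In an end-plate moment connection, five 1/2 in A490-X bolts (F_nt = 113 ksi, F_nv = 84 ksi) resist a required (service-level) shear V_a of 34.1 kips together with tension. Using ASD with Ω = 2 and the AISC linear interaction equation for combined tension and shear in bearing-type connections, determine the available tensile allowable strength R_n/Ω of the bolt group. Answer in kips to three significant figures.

26.2 kips

A_b = π·0.5²/4 = 0.1963 in²; f_rv = 34.1 / (5 × 0.1963) = 34.73 ksi.
F'_nt = 1.3 F_nt − (Ω F_nt / F_nv) f_rv = 1.3·113 − (2·113/84)·34.73 = 53.45 ksi, capped at F_nt → F'_nt = 53.45 ksi.
R_n = F'_nt · A_b · n = 53.45 × 0.1963 × 5 = 52.47 kips.
Allowable strength R_n/Ω = 52.47 / 2 = 26.2 kips.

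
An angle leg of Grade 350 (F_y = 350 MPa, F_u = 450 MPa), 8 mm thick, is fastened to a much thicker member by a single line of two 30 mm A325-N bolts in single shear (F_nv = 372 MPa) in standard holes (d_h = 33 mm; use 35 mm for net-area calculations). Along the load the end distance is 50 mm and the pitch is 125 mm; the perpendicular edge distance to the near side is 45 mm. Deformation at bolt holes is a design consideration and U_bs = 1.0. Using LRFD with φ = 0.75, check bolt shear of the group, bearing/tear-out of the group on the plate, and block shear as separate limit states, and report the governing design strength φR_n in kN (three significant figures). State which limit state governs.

Bolt shear: A_b = π·30²/4 = 706.9 mm²; R_n = 372 × 706.9 × 2 × 1 / 1000 = 525.9 kN → 0.75 × 525.9 = 394 kN.
Bearing: edge l_c = 33.5, r_n = 144.7 kN; interior l_c = 92, r_n = 259.2 kN; R_n = 144.7 + 1·259.2 = 403.9 kN → 303 kN.
Block shear: A_gv = 1400, A_nv = 980, A_nt = 220 mm²; R_n = min(0.6F_uA_nv, 0.6F_yA_gv) + U_bs·F_u·A_nt = 363.6 kN → 273 kN.
Block shear governs: 273 kN.

273 kN (block shear governs)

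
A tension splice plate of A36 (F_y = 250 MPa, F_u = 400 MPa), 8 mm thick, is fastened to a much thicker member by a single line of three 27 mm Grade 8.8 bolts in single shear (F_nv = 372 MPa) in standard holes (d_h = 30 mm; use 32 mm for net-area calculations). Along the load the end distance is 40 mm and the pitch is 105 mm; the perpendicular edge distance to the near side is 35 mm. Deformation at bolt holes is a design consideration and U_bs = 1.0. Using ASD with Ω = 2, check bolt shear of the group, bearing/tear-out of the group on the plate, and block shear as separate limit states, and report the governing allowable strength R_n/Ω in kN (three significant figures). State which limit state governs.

Bolt shear: A_b = π·27²/4 = 572.6 mm²; R_n = 372 × 572.6 × 3 × 1 / 1000 = 639 kN → 639 / 2 = 319 kN.
Bearing: edge l_c = 25, r_n = 96 kN; interior l_c = 75, r_n = 207.4 kN; R_n = 96 + 2·207.4 = 510.7 kN → 255 kN.
Block shear: A_gv = 2000, A_nv = 1360, A_nt = 152 mm²; R_n = min(0.6F_uA_nv, 0.6F_yA_gv) + U_bs·F_u·A_nt = 360.8 kN → 180 kN.
Block shear governs: 180 kN.

180 kN (block shear governs)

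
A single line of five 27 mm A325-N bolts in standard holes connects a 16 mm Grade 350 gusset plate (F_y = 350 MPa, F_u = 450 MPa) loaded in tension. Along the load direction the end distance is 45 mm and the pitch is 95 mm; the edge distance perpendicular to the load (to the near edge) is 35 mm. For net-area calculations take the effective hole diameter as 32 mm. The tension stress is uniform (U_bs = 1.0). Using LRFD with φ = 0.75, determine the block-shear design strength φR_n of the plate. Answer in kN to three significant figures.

1010 kN

Shear plane L_v = 45 + 4·95 = 425 mm; A_gv = 425 × 16 = 6800 mm².
A_nv = (425 − 4.5·32) × 16 = 4496 mm².
A_nt = (35 − 0.5·32) × 16 = 304 mm².
0.6 F_u A_nv = 1214 kN; 0.6 F_y A_gv = 1428 kN → shear rupture governs the shear term.
R_n = 1214 + 1.0 × 450 × 304 / 1000 = 1351 kN.
Design strength φR_n = 0.75 × 1351 = 1010 kN.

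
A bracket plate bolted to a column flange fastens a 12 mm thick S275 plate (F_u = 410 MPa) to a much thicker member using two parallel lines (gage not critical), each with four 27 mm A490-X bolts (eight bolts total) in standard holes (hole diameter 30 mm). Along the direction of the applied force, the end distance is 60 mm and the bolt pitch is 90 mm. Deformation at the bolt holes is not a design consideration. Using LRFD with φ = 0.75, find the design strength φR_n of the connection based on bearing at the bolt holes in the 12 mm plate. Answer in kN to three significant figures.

2290 kN

Per bolt r_n = 1.5 l_c t F_u ≤ 3.0 d t F_u; upper limit = 3.0 × 27 × 12 × 410 / 1000 = 398.5 kN.
Edge bolt: l_c = 60 − 30/2 = 45 mm → 1.5 × 45 × 12 × 410 / 1000 = 332.1 → r_n = 332.1 kN.
Interior bolts: l_c = 90 − 30 = 60 mm → 1.5 × 60 × 12 × 410 / 1000 = 442.8 → r_n = 398.5 kN.
R_n = 2 × 332.1 + 6 × 398.5 = 3055 kN.
Design strength φR_n = 0.75 × 3055 = 2290 kN.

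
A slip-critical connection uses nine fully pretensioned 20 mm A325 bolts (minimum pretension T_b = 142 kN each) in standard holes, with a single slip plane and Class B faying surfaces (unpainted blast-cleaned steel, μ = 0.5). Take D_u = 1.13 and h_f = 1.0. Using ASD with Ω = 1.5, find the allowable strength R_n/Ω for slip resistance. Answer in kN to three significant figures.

R_n = μ · D_u · h_f · T_b · n_s · n_b = 0.5 × 1.13 × 1.0 × 142 × 1 × 9 = 722.1 kN.
Allowable strength R_n/Ω = 722.1 / 1.5 = 481 kN.

481 kN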